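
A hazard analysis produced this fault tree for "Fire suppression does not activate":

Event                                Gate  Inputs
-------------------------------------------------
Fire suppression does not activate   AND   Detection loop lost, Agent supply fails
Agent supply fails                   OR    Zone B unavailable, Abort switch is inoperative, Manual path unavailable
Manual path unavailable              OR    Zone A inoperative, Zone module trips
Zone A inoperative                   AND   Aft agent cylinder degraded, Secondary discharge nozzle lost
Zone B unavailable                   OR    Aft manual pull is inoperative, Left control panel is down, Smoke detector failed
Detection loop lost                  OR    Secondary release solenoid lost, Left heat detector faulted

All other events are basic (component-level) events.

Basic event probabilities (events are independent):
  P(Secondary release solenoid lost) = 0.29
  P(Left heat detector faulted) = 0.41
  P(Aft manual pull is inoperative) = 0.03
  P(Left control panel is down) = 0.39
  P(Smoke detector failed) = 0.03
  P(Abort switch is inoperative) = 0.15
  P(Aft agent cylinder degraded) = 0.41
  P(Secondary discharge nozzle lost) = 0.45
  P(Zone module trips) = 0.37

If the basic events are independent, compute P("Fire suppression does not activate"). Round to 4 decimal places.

P(Detection loop lost) [OR] = 1 − (1−0.29) × (1−0.41) = 0.581100
P(Zone B unavailable) [OR] = 1 − (1−0.03) × (1−0.39) × (1−0.03) = 0.426051
P(Zone A inoperative) [AND] = 0.41 × 0.45 = 0.184500
P(Manual path unavailable) [OR] = 1 − (1−0.184500) × (1−0.37) = 0.486235
P(Agent supply fails) [OR] = 1 − (1−0.426051) × (1−0.15) × (1−0.486235) = 0.749356
P(Fire suppression does not activate) [AND] = 0.581100 × 0.749356 = 0.435451
Rounded to 4 decimal places: P(Fire suppression does not activate) ≈ 0.4355.

0.4355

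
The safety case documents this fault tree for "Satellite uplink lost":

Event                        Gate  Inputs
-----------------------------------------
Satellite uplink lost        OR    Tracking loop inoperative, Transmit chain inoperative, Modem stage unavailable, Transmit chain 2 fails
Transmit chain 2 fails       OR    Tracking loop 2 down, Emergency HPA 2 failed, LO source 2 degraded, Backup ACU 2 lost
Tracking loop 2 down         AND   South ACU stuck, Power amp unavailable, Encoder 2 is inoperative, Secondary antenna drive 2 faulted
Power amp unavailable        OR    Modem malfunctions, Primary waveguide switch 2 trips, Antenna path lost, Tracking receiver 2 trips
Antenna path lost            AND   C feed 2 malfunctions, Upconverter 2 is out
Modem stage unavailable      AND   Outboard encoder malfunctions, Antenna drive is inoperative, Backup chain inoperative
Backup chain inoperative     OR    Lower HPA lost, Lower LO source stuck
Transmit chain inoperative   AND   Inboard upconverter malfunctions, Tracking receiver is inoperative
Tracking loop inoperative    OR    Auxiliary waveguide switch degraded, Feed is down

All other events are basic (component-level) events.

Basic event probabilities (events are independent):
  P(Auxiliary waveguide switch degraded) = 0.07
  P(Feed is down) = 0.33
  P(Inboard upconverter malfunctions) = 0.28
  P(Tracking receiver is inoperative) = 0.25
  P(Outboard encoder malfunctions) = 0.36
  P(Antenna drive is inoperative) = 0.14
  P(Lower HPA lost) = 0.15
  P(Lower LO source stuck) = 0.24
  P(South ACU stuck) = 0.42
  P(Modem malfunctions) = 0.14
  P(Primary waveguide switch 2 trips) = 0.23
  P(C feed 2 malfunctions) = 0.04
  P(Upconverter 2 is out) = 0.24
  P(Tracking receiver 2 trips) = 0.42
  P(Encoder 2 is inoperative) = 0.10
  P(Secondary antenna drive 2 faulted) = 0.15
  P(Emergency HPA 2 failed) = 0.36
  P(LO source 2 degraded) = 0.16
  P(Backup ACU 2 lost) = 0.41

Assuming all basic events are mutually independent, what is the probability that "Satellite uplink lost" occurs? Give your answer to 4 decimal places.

P(Tracking loop inoperative) [OR] = 1 − (1−0.07) × (1−0.33) = 0.376900
P(Transmit chain inoperative) [AND] = 0.28 × 0.25 = 0.070000
P(Backup chain inoperative) [OR] = 1 − (1−0.15) × (1−0.24) = 0.354000
P(Modem stage unavailable) [AND] = 0.36 × 0.14 × 0.354000 = 0.017842
P(Antenna path lost) [AND] = 0.04 × 0.24 = 0.009600
P(Power amp unavailable) [OR] = 1 − (1−0.14) × (1−0.23) × (1−0.009600) × (1−0.42) = 0.619611
P(Tracking loop 2 down) [AND] = 0.42 × 0.619611 × 0.10 × 0.15 = 0.003904
P(Transmit chain 2 fails) [OR] = 1 − (1−0.003904) × (1−0.36) × (1−0.16) × (1−0.41) = 0.684054
P(Satellite uplink lost) [OR] = 1 − (1−0.376900) × (1−0.070000) × (1−0.017842) × (1−0.684054) = 0.820181
Rounded to 4 decimal places: P(Satellite uplink lost) ≈ 0.8202.

0.8202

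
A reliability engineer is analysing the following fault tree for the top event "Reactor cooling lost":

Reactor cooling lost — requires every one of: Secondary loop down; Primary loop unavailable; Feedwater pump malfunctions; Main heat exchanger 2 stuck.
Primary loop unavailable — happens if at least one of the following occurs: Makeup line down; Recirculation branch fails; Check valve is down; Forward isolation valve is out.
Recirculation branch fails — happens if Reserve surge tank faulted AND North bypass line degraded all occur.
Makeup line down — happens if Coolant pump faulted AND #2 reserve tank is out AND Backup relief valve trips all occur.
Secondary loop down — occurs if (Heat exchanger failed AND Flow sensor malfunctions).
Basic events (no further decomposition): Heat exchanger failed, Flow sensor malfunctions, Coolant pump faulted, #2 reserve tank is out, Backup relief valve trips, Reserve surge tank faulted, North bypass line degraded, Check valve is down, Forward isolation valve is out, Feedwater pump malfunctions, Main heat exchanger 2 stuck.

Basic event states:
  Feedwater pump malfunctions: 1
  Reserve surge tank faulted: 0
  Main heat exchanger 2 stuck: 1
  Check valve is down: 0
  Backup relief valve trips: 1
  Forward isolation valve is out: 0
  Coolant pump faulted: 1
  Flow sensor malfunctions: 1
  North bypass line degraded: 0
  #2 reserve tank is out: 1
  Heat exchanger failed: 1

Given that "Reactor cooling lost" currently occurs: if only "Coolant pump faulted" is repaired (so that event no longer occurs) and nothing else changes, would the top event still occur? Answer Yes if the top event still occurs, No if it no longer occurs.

Counterfactual: set "Coolant pump faulted" to not occurred.
Secondary loop down [AND]: Heat exchanger failed=occurs, Flow sensor malfunctions=occurs → all inputs occur → occurs.
Makeup line down [AND]: Coolant pump faulted=not, #2 reserve tank is out=occurs, Backup relief valve trips=occurs → not all inputs occur → does not occur.
Recirculation branch fails [AND]: Reserve surge tank faulted=not, North bypass line degraded=not → not all inputs occur → does not occur.
Primary loop unavailable [OR]: Makeup line down=not, Recirculation branch fails=not, Check valve is down=not, Forward isolation valve is out=not → no input occurs → does not occur.
Reactor cooling lost [AND]: Secondary loop down=occurs, Primary loop unavailable=not, Feedwater pump malfunctions=occurs, Main heat exchanger 2 stuck=occurs → not all inputs occur → does not occur.

No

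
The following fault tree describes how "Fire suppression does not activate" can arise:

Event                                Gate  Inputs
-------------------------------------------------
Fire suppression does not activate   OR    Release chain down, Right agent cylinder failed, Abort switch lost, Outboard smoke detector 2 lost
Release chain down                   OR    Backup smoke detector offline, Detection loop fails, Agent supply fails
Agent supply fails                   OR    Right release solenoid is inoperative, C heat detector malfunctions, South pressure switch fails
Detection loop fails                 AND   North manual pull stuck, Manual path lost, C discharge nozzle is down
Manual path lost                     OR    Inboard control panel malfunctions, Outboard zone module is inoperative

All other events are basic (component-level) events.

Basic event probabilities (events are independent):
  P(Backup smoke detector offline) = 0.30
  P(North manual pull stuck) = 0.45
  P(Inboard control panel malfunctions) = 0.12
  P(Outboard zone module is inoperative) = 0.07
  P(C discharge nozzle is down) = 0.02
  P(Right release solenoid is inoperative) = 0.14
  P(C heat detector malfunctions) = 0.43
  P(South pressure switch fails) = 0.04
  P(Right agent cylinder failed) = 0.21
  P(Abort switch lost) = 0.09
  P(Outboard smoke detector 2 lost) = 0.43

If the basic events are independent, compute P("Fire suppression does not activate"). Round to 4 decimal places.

0.8652

P(Manual path lost) [OR] = 1 − (1−0.12) × (1−0.07) = 0.181600
P(Detection loop fails) [AND] = 0.45 × 0.181600 × 0.02 = 0.001634
P(Agent supply fails) [OR] = 1 − (1−0.14) × (1−0.43) × (1−0.04) = 0.529408
P(Release chain down) [OR] = 1 − (1−0.30) × (1−0.001634) × (1−0.529408) = 0.671124
P(Fire suppression does not activate) [OR] = 1 − (1−0.671124) × (1−0.21) × (1−0.09) × (1−0.43) = 0.865235
Rounded to 4 decimal places: P(Fire suppression does not activate) ≈ 0.8652.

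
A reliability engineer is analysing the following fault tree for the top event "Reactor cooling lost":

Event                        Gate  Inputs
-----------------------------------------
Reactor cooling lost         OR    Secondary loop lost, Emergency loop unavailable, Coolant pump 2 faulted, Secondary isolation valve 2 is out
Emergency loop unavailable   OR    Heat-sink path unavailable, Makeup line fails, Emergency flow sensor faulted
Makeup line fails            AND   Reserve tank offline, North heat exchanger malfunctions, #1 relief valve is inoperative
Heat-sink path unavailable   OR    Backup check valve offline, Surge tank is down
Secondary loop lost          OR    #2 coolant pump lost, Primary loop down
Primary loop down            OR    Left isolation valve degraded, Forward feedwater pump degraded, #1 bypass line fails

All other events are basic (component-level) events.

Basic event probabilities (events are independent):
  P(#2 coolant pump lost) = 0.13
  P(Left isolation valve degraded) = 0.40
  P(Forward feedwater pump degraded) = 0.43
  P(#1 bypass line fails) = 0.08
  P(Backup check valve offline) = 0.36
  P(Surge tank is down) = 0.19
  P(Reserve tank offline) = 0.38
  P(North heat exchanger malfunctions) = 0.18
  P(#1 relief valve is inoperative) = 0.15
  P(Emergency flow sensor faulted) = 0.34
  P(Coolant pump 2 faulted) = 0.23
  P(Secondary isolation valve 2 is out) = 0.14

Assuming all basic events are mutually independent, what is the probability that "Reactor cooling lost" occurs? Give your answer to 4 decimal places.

P(Primary loop down) [OR] = 1 − (1−0.40) × (1−0.43) × (1−0.08) = 0.685360
P(Secondary loop lost) [OR] = 1 − (1−0.13) × (1−0.685360) = 0.726263
P(Heat-sink path unavailable) [OR] = 1 − (1−0.36) × (1−0.19) = 0.481600
P(Makeup line fails) [AND] = 0.38 × 0.18 × 0.15 = 0.010260
P(Emergency loop unavailable) [OR] = 1 − (1−0.481600) × (1−0.010260) × (1−0.34) = 0.661366
P(Reactor cooling lost) [OR] = 1 − (1−0.726263) × (1−0.661366) × (1−0.23) × (1−0.14) = 0.938616
Rounded to 4 decimal places: P(Reactor cooling lost) ≈ 0.9386.

0.9386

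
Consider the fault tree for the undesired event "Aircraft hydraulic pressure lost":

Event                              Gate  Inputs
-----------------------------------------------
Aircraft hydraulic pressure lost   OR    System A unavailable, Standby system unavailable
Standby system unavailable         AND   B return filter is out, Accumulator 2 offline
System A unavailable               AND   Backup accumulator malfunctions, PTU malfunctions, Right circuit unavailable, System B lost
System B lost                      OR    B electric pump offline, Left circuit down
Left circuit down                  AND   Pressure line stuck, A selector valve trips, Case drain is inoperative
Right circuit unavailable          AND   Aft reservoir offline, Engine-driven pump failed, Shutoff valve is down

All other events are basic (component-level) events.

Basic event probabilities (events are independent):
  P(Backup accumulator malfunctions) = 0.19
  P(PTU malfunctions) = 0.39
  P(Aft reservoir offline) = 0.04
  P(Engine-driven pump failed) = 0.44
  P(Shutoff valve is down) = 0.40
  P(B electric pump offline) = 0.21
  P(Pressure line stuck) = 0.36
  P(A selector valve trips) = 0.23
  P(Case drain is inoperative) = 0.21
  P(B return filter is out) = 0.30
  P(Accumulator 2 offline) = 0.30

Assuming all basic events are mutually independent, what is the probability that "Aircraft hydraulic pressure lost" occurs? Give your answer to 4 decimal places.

0.0901

P(Right circuit unavailable) [AND] = 0.04 × 0.44 × 0.40 = 0.007040
P(Left circuit down) [AND] = 0.36 × 0.23 × 0.21 = 0.017388
P(System B lost) [OR] = 1 − (1−0.21) × (1−0.017388) = 0.223737
P(System A unavailable) [AND] = 0.19 × 0.39 × 0.007040 × 0.223737 = 0.000117
P(Standby system unavailable) [AND] = 0.30 × 0.30 = 0.090000
P(Aircraft hydraulic pressure lost) [OR] = 1 − (1−0.000117) × (1−0.090000) = 0.090106
Rounded to 4 decimal places: P(Aircraft hydraulic pressure lost) ≈ 0.0901.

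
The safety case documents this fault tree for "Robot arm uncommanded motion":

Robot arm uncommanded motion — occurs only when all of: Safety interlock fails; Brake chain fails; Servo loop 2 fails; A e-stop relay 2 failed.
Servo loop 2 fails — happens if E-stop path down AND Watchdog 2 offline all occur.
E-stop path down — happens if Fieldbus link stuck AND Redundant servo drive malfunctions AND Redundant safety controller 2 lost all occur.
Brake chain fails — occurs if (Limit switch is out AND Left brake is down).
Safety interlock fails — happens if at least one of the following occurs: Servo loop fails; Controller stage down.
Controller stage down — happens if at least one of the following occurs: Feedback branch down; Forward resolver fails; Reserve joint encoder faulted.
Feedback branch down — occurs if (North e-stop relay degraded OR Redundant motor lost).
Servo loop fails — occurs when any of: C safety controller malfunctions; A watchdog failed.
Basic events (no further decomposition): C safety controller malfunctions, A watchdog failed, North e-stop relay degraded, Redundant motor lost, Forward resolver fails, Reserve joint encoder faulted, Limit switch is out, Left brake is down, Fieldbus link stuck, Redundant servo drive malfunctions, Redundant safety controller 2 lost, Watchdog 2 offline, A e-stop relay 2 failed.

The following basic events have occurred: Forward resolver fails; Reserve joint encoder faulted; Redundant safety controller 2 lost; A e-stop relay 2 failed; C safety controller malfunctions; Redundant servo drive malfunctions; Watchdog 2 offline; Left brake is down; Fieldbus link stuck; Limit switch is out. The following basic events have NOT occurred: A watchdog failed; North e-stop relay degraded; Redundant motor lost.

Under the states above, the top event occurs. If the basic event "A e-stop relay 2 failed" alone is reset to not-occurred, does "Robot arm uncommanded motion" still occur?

No

Counterfactual: set "A e-stop relay 2 failed" to not occurred.
Servo loop fails [OR]: C safety controller malfunctions=occurs, A watchdog failed=not → at least one input occurs → occurs.
Feedback branch down [OR]: North e-stop relay degraded=not, Redundant motor lost=not → no input occurs → does not occur.
Controller stage down [OR]: Feedback branch down=not, Forward resolver fails=occurs, Reserve joint encoder faulted=occurs → at least one input occurs → occurs.
Safety interlock fails [OR]: Servo loop fails=occurs, Controller stage down=occurs → at least one input occurs → occurs.
Brake chain fails [AND]: Limit switch is out=occurs, Left brake is down=occurs → all inputs occur → occurs.
E-stop path down [AND]: Fieldbus link stuck=occurs, Redundant servo drive malfunctions=occurs, Redundant safety controller 2 lost=occurs → all inputs occur → occurs.
Servo loop 2 fails [AND]: E-stop path down=occurs, Watchdog 2 offline=occurs → all inputs occur → occurs.
Robot arm uncommanded motion [AND]: Safety interlock fails=occurs, Brake chain fails=occurs, Servo loop 2 fails=occurs, A e-stop relay 2 failed=not → not all inputs occur → does not occur.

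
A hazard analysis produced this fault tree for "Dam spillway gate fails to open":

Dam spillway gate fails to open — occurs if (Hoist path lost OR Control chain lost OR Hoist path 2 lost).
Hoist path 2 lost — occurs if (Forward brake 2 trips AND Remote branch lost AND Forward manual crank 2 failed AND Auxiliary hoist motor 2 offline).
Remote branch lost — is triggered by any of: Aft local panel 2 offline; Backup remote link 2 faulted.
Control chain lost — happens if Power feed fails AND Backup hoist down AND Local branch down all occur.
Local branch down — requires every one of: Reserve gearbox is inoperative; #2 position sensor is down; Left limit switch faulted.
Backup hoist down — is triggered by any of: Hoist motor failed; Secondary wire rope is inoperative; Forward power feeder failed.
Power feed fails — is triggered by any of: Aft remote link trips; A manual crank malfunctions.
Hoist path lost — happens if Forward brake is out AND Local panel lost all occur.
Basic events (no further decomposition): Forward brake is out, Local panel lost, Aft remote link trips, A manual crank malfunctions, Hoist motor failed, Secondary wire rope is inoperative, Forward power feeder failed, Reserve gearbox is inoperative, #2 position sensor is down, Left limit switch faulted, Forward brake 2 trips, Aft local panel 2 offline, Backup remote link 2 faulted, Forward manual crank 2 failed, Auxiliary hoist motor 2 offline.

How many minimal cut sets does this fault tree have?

Hoist path lost [AND]: one cut set from each child combined → 1 × 1 = 1 cut set(s).
Power feed fails [OR]: union of children's cut sets → 2 cut set(s).
Backup hoist down [OR]: union of children's cut sets → 3 cut set(s).
Local branch down [AND]: one cut set from each child combined → 1 × 1 × 1 = 1 cut set(s).
Control chain lost [AND]: one cut set from each child combined → 2 × 3 × 1 = 6 cut set(s).
Remote branch lost [OR]: union of children's cut sets → 2 cut set(s).
Hoist path 2 lost [AND]: one cut set from each child combined → 1 × 2 × 1 × 1 = 2 cut set(s).
Dam spillway gate fails to open [OR]: union of children's cut sets → 9 cut set(s).
Minimal cut sets: {Forward brake is out, Local panel lost}; {#2 position sensor is down, Aft remote link trips, Hoist motor failed, Left limit switch faulted, Reserve gearbox is inoperative}; {#2 position sensor is down, Aft remote link trips, Left limit switch faulted, Reserve gearbox is inoperative, Secondary wire rope is inoperative}; {#2 position sensor is down, Aft remote link trips, Forward power feeder failed, Left limit switch faulted, Reserve gearbox is inoperative}; {#2 position sensor is down, A manual crank malfunctions, Hoist motor failed, Left limit switch faulted, Reserve gearbox is inoperative}; {#2 position sensor is down, A manual crank malfunctions, Left limit switch faulted, Reserve gearbox is inoperative, Secondary wire rope is inoperative}; {#2 position sensor is down, A manual crank malfunctions, Forward power feeder failed, Left limit switch faulted, Reserve gearbox is inoperative}; {Aft local panel 2 offline, Auxiliary hoist motor 2 offline, Forward brake 2 trips, Forward manual crank 2 failed}; {Auxiliary hoist motor 2 offline, Backup remote link 2 faulted, Forward brake 2 trips, Forward manual crank 2 failed}.

9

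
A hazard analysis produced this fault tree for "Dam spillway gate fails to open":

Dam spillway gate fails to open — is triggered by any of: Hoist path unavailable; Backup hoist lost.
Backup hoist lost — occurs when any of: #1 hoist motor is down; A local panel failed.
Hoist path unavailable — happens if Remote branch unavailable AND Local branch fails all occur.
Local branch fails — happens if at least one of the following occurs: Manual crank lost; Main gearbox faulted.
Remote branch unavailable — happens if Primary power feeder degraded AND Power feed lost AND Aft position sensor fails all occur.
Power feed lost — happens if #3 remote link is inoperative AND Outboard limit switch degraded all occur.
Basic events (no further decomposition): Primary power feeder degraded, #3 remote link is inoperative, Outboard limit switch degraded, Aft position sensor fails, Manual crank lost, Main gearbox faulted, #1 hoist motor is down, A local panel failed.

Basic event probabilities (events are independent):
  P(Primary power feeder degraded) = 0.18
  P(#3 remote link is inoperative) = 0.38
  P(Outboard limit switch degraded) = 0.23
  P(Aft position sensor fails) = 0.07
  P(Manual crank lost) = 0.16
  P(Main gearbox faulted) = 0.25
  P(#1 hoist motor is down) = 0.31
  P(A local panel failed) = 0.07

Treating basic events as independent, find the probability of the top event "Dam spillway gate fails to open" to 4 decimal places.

P(Power feed lost) [AND] = 0.38 × 0.23 = 0.087400
P(Remote branch unavailable) [AND] = 0.18 × 0.087400 × 0.07 = 0.001101
P(Local branch fails) [OR] = 1 − (1−0.16) × (1−0.25) = 0.370000
P(Hoist path unavailable) [AND] = 0.001101 × 0.370000 = 0.000407
P(Backup hoist lost) [OR] = 1 − (1−0.31) × (1−0.07) = 0.358300
P(Dam spillway gate fails to open) [OR] = 1 − (1−0.000407) × (1−0.358300) = 0.358561
Rounded to 4 decimal places: P(Dam spillway gate fails to open) ≈ 0.3586.

0.3586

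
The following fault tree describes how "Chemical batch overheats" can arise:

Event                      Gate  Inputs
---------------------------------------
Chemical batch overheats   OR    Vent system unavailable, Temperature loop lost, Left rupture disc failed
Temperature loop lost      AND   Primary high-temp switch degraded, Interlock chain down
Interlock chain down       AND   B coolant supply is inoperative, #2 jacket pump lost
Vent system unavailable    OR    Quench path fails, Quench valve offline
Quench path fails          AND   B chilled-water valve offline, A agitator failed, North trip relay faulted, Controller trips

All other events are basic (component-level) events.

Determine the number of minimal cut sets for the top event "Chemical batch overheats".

Quench path fails [AND]: one cut set from each child combined → 1 × 1 × 1 × 1 = 1 cut set(s).
Vent system unavailable [OR]: union of children's cut sets → 2 cut set(s).
Interlock chain down [AND]: one cut set from each child combined → 1 × 1 = 1 cut set(s).
Temperature loop lost [AND]: one cut set from each child combined → 1 × 1 = 1 cut set(s).
Chemical batch overheats [OR]: union of children's cut sets → 4 cut set(s).
Minimal cut sets: {A agitator failed, B chilled-water valve offline, Controller trips, North trip relay faulted}; {Quench valve offline}; {#2 jacket pump lost, B coolant supply is inoperative, Primary high-temp switch degraded}; {Left rupture disc failed}.

4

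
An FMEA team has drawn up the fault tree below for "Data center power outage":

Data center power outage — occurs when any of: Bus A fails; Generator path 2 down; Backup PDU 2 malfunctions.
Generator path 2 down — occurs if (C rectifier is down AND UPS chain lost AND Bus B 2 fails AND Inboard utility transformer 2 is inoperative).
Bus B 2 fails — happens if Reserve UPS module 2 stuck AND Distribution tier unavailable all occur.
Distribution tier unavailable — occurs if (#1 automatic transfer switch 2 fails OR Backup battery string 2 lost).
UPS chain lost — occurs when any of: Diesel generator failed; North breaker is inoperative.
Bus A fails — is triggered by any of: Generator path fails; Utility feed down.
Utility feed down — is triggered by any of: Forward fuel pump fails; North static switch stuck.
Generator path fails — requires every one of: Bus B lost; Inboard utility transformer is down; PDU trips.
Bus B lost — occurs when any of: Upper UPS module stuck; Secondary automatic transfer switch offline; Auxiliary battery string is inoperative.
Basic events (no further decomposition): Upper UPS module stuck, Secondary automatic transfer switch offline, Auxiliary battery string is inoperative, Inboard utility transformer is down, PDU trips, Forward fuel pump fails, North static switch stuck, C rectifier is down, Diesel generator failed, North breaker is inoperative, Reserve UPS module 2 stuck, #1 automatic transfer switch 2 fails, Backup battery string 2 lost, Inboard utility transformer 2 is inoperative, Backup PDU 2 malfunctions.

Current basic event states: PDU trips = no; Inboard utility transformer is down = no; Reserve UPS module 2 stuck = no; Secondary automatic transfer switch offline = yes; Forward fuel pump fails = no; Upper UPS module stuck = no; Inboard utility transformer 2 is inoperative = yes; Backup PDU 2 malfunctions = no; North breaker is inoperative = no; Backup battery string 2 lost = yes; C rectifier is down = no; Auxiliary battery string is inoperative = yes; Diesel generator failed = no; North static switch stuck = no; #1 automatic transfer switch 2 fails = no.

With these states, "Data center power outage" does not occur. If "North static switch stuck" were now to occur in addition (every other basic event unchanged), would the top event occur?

Yes

Counterfactual: set "North static switch stuck" to occurred.
Bus B lost [OR]: Upper UPS module stuck=not, Secondary automatic transfer switch offline=occurs, Auxiliary battery string is inoperative=occurs → at least one input occurs → occurs.
Generator path fails [AND]: Bus B lost=occurs, Inboard utility transformer is down=not, PDU trips=not → not all inputs occur → does not occur.
Utility feed down [OR]: Forward fuel pump fails=not, North static switch stuck=occurs → at least one input occurs → occurs.
Bus A fails [OR]: Generator path fails=not, Utility feed down=occurs → at least one input occurs → occurs.
UPS chain lost [OR]: Diesel generator failed=not, North breaker is inoperative=not → no input occurs → does not occur.
Distribution tier unavailable [OR]: #1 automatic transfer switch 2 fails=not, Backup battery string 2 lost=occurs → at least one input occurs → occurs.
Bus B 2 fails [AND]: Reserve UPS module 2 stuck=not, Distribution tier unavailable=occurs → not all inputs occur → does not occur.
Generator path 2 down [AND]: C rectifier is down=not, UPS chain lost=not, Bus B 2 fails=not, Inboard utility transformer 2 is inoperative=occurs → not all inputs occur → does not occur.
Data center power outage [OR]: Bus A fails=occurs, Generator path 2 down=not, Backup PDU 2 malfunctions=not → at least one input occurs → occurs.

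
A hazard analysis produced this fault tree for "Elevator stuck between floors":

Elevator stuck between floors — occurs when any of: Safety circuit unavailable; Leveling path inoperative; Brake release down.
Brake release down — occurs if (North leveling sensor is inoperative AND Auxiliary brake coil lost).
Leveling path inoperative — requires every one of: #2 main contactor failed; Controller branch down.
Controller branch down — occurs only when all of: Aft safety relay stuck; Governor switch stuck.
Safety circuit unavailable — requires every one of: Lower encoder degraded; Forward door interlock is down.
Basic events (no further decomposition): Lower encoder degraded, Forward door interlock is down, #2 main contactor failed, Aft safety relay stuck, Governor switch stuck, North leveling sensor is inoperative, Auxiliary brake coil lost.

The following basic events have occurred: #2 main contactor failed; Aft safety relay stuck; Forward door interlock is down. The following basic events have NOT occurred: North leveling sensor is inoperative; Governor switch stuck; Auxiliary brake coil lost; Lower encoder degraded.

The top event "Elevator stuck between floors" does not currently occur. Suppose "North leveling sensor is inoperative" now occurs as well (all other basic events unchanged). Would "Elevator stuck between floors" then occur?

Counterfactual: set "North leveling sensor is inoperative" to occurred.
Safety circuit unavailable [AND]: Lower encoder degraded=not, Forward door interlock is down=occurs → not all inputs occur → does not occur.
Controller branch down [AND]: Aft safety relay stuck=occurs, Governor switch stuck=not → not all inputs occur → does not occur.
Leveling path inoperative [AND]: #2 main contactor failed=occurs, Controller branch down=not → not all inputs occur → does not occur.
Brake release down [AND]: North leveling sensor is inoperative=occurs, Auxiliary brake coil lost=not → not all inputs occur → does not occur.
Elevator stuck between floors [OR]: Safety circuit unavailable=not, Leveling path inoperative=not, Brake release down=not → no input occurs → does not occur.

No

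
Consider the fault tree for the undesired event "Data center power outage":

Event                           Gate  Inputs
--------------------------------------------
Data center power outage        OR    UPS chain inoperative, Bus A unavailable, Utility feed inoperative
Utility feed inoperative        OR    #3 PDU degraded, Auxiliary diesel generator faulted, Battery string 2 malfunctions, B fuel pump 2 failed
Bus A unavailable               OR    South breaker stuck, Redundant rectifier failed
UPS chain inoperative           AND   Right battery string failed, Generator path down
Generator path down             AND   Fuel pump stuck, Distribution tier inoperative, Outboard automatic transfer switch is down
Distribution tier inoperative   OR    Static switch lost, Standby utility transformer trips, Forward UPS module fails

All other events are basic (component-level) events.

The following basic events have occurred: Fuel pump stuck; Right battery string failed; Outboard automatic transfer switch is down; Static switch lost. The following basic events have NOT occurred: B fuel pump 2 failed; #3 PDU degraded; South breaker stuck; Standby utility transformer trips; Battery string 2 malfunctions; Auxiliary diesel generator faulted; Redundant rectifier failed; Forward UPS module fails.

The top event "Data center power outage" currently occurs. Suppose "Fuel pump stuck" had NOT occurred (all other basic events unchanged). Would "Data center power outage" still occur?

No

Counterfactual: set "Fuel pump stuck" to not occurred.
Distribution tier inoperative [OR]: Static switch lost=occurs, Standby utility transformer trips=not, Forward UPS module fails=not → at least one input occurs → occurs.
Generator path down [AND]: Fuel pump stuck=not, Distribution tier inoperative=occurs, Outboard automatic transfer switch is down=occurs → not all inputs occur → does not occur.
UPS chain inoperative [AND]: Right battery string failed=occurs, Generator path down=not → not all inputs occur → does not occur.
Bus A unavailable [OR]: South breaker stuck=not, Redundant rectifier failed=not → no input occurs → does not occur.
Utility feed inoperative [OR]: #3 PDU degraded=not, Auxiliary diesel generator faulted=not, Battery string 2 malfunctions=not, B fuel pump 2 failed=not → no input occurs → does not occur.
Data center power outage [OR]: UPS chain inoperative=not, Bus A unavailable=not, Utility feed inoperative=not → no input occurs → does not occur.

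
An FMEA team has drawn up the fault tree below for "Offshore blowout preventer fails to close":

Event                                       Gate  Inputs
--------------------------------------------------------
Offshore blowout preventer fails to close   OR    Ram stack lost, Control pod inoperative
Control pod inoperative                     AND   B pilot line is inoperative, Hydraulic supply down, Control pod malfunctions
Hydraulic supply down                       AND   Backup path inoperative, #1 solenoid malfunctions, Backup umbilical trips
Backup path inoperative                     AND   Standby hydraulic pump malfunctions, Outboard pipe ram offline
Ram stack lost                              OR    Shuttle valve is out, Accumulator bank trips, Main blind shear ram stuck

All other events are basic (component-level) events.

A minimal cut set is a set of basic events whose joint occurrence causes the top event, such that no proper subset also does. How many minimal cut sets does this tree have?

4

Ram stack lost [OR]: union of children's cut sets → 3 cut set(s).
Backup path inoperative [AND]: one cut set from each child combined → 1 × 1 = 1 cut set(s).
Hydraulic supply down [AND]: one cut set from each child combined → 1 × 1 × 1 = 1 cut set(s).
Control pod inoperative [AND]: one cut set from each child combined → 1 × 1 × 1 = 1 cut set(s).
Offshore blowout preventer fails to close [OR]: union of children's cut sets → 4 cut set(s).
Minimal cut sets: {Shuttle valve is out}; {Accumulator bank trips}; {Main blind shear ram stuck}; {#1 solenoid malfunctions, B pilot line is inoperative, Backup umbilical trips, Control pod malfunctions, Outboard pipe ram offline, Standby hydraulic pump malfunctions}.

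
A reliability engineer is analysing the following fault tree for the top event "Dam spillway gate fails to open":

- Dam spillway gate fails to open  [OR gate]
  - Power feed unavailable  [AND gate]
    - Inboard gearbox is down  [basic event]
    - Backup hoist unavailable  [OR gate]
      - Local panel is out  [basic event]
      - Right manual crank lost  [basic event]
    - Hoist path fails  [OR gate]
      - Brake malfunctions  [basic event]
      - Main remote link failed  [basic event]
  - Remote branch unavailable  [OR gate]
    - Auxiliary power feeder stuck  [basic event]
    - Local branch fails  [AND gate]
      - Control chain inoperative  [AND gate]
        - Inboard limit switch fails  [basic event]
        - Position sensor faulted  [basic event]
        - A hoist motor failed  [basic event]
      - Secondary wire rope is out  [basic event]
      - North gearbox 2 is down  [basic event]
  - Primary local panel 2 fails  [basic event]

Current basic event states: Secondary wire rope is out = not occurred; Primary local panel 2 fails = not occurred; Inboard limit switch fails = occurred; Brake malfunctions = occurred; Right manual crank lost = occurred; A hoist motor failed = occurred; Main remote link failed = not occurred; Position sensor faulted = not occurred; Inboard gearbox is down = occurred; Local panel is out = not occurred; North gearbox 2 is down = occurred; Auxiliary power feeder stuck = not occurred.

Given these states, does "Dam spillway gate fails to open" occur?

Yes

Backup hoist unavailable [OR]: Local panel is out=not, Right manual crank lost=occurs → at least one input occurs → occurs.
Hoist path fails [OR]: Brake malfunctions=occurs, Main remote link failed=not → at least one input occurs → occurs.
Power feed unavailable [AND]: Inboard gearbox is down=occurs, Backup hoist unavailable=occurs, Hoist path fails=occurs → all inputs occur → occurs.
Control chain inoperative [AND]: Inboard limit switch fails=occurs, Position sensor faulted=not, A hoist motor failed=occurs → not all inputs occur → does not occur.
Local branch fails [AND]: Control chain inoperative=not, Secondary wire rope is out=not, North gearbox 2 is down=occurs → not all inputs occur → does not occur.
Remote branch unavailable [OR]: Auxiliary power feeder stuck=not, Local branch fails=not → no input occurs → does not occur.
Dam spillway gate fails to open [OR]: Power feed unavailable=occurs, Remote branch unavailable=not, Primary local panel 2 fails=not → at least one input occurs → occurs.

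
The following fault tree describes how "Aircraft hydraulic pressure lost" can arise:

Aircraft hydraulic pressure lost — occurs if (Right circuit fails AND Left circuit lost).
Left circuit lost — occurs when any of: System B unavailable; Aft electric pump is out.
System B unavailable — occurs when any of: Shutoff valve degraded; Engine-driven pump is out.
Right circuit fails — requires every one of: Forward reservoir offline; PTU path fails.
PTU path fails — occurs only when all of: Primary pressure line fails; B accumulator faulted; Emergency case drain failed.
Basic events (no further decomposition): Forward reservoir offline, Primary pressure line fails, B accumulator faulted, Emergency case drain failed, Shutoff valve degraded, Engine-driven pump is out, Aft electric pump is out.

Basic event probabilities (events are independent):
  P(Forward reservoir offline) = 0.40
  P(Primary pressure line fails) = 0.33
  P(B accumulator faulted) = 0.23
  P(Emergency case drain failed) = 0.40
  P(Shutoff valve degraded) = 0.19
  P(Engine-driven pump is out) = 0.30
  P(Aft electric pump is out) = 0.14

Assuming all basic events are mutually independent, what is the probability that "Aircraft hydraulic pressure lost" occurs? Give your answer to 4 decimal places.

P(PTU path fails) [AND] = 0.33 × 0.23 × 0.40 = 0.030360
P(Right circuit fails) [AND] = 0.40 × 0.030360 = 0.012144
P(System B unavailable) [OR] = 1 − (1−0.19) × (1−0.30) = 0.433000
P(Left circuit lost) [OR] = 1 − (1−0.433000) × (1−0.14) = 0.512380
P(Aircraft hydraulic pressure lost) [AND] = 0.012144 × 0.512380 = 0.006222
Rounded to 4 decimal places: P(Aircraft hydraulic pressure lost) ≈ 0.0062.

0.0062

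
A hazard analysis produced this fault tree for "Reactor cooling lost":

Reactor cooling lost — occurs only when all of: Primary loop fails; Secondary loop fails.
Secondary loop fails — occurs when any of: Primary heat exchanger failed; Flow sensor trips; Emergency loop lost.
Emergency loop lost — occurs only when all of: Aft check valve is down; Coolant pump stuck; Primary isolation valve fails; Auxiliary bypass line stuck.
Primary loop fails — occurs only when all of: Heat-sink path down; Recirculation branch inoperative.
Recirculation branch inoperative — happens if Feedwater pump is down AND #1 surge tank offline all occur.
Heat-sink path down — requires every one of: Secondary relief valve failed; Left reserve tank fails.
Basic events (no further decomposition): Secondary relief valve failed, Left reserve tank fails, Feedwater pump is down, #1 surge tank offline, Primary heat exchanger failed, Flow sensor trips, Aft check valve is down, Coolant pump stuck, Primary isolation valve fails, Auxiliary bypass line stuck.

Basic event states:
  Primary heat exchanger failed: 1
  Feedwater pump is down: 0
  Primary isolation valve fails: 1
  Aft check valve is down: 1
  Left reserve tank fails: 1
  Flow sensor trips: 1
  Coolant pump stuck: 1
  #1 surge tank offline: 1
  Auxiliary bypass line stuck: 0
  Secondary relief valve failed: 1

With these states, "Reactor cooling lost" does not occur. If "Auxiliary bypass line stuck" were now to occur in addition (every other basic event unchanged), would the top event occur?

Counterfactual: set "Auxiliary bypass line stuck" to occurred.
Heat-sink path down [AND]: Secondary relief valve failed=occurs, Left reserve tank fails=occurs → all inputs occur → occurs.
Recirculation branch inoperative [AND]: Feedwater pump is down=not, #1 surge tank offline=occurs → not all inputs occur → does not occur.
Primary loop fails [AND]: Heat-sink path down=occurs, Recirculation branch inoperative=not → not all inputs occur → does not occur.
Emergency loop lost [AND]: Aft check valve is down=occurs, Coolant pump stuck=occurs, Primary isolation valve fails=occurs, Auxiliary bypass line stuck=occurs → all inputs occur → occurs.
Secondary loop fails [OR]: Primary heat exchanger failed=occurs, Flow sensor trips=occurs, Emergency loop lost=occurs → at least one input occurs → occurs.
Reactor cooling lost [AND]: Primary loop fails=not, Secondary loop fails=occurs → not all inputs occur → does not occur.

No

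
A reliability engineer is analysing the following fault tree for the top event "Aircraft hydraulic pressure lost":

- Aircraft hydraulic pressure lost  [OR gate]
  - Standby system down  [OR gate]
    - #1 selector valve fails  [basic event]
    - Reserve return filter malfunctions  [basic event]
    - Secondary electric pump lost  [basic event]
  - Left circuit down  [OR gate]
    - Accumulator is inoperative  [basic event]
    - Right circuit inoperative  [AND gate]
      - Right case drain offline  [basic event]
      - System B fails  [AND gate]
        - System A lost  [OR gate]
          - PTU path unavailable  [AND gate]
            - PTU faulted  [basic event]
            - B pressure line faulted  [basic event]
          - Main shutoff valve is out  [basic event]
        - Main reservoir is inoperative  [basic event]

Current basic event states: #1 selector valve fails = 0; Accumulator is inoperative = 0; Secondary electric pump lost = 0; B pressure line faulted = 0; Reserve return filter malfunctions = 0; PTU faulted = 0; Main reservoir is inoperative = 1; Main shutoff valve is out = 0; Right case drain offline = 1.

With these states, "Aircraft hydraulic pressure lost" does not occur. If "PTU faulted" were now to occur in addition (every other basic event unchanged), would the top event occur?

No

Counterfactual: set "PTU faulted" to occurred.
Standby system down [OR]: #1 selector valve fails=not, Reserve return filter malfunctions=not, Secondary electric pump lost=not → no input occurs → does not occur.
PTU path unavailable [AND]: PTU faulted=occurs, B pressure line faulted=not → not all inputs occur → does not occur.
System A lost [OR]: PTU path unavailable=not, Main shutoff valve is out=not → no input occurs → does not occur.
System B fails [AND]: System A lost=not, Main reservoir is inoperative=occurs → not all inputs occur → does not occur.
Right circuit inoperative [AND]: Right case drain offline=occurs, System B fails=not → not all inputs occur → does not occur.
Left circuit down [OR]: Accumulator is inoperative=not, Right circuit inoperative=not → no input occurs → does not occur.
Aircraft hydraulic pressure lost [OR]: Standby system down=not, Left circuit down=not → no input occurs → does not occur.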